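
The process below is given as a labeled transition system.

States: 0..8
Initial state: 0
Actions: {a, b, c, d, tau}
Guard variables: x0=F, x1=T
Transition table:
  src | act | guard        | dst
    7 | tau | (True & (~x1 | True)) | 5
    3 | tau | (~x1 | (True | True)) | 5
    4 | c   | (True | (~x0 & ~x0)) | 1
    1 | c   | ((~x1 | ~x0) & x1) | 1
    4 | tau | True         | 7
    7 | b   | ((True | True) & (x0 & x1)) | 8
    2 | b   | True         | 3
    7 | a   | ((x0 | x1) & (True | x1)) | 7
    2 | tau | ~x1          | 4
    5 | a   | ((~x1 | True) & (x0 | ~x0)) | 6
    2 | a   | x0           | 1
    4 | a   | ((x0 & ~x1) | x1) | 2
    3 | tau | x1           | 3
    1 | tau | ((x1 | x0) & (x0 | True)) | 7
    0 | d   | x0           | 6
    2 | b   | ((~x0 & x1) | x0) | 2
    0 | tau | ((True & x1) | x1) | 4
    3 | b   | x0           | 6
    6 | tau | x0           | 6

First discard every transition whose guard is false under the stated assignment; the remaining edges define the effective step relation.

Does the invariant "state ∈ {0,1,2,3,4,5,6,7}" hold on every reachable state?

Answer: INVARIANT HOLDS

Analysis:
Safe = {0,1,2,3,4,5,6,7}
R = {0,1,2,3,4,5,6,7}
  0: safe
  1: safe
  2: safe
  3: safe
  4: safe
  5: safe
  6: safe
  7: safe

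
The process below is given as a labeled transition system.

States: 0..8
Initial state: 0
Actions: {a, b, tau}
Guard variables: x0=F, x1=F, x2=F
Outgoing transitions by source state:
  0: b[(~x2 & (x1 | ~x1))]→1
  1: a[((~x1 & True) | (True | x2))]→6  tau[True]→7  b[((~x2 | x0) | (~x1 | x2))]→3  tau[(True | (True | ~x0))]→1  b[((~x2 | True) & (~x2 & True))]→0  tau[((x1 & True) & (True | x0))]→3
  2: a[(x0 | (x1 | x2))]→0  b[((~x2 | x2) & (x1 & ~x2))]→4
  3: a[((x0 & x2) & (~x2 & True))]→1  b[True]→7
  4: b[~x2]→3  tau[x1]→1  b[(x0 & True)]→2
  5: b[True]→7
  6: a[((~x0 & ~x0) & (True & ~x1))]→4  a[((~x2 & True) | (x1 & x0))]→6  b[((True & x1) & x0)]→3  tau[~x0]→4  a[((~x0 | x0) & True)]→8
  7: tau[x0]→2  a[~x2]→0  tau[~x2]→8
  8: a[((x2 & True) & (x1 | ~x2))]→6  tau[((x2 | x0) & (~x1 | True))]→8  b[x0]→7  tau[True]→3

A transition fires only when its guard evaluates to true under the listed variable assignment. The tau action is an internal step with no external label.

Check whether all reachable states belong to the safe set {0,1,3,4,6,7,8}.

Allowed set {0,1,3,4,6,7,8}
Reach set: {0,1,3,4,6,7,8}
  0: safe
  1: safe
  3: safe
  4: safe
  6: safe
  7: safe
  8: safe

Answer: INVARIANT HOLDS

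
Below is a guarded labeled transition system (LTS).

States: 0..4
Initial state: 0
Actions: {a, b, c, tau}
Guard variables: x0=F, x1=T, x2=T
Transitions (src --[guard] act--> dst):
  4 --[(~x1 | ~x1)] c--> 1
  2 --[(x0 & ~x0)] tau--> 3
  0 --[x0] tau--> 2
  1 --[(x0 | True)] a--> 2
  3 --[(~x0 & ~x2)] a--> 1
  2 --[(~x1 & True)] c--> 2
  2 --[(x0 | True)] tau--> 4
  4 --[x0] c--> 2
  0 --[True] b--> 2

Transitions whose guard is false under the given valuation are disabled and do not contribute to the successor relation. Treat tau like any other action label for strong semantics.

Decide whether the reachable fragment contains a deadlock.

Reach set: {0,2,4}
  0: b→2  [deg 1]
  2: tau→4  [deg 1]
  4: ∅  [STUCK]
witness 4: b·tau

Answer: DEADLOCK at state 4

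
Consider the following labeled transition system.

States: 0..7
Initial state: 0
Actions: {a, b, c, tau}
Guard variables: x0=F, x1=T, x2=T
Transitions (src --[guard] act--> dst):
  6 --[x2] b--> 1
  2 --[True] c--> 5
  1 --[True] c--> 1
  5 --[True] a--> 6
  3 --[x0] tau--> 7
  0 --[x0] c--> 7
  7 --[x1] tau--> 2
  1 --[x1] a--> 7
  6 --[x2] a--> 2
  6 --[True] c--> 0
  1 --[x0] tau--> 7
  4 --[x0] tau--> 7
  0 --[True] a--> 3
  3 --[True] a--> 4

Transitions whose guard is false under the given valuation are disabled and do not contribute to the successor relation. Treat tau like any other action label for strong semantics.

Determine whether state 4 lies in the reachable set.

Answer: REACHABLE

Analysis:
Guard filter leaves 10 enabled edge(s).
Layer 0: {0}
Layer 1: {3}  now seen {0,3}
Layer 2: {4}  now seen {0,3,4}
Reachable = {0,3,4}
trace reaching 4: a·a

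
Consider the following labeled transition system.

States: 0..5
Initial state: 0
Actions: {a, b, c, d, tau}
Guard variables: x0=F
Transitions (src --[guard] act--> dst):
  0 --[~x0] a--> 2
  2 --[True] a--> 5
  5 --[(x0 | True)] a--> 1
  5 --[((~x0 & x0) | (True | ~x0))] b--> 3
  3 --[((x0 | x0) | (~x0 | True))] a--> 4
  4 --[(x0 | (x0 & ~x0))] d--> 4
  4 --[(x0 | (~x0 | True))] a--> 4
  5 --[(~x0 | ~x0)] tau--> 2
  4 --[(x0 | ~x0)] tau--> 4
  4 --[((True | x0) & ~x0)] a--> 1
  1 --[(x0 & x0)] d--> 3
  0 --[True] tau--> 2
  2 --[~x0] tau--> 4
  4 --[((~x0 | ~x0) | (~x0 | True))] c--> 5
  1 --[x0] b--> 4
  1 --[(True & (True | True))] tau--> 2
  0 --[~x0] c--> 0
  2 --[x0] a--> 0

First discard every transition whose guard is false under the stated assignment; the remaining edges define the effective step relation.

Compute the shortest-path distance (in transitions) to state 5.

Breadth-first toward 5:
  depth 0: {0}
  depth 1: {2}
  depth 2: {4,5}
5 enters at depth 2; path a·a

Answer: 2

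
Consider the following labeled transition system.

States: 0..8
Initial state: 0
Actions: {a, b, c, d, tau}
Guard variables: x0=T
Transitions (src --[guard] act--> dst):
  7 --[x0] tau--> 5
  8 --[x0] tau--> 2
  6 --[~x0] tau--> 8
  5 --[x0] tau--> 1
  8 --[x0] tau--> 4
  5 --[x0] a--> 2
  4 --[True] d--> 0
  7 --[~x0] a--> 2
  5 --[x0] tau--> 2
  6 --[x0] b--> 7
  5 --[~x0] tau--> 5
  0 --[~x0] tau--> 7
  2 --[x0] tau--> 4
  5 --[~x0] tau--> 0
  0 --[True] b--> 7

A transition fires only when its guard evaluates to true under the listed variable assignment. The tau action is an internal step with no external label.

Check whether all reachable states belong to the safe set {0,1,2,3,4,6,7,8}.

Answer: INVARIANT VIOLATED at state 5

Trace:
Allowed set {0,1,2,3,4,6,7,8}
Reach set: {0,1,2,4,5,7}
  0: ✓
  1: ✓
  2: ✓
  4: ✓
  5: outside
  7: ✓
counterexample path to 5: b·tau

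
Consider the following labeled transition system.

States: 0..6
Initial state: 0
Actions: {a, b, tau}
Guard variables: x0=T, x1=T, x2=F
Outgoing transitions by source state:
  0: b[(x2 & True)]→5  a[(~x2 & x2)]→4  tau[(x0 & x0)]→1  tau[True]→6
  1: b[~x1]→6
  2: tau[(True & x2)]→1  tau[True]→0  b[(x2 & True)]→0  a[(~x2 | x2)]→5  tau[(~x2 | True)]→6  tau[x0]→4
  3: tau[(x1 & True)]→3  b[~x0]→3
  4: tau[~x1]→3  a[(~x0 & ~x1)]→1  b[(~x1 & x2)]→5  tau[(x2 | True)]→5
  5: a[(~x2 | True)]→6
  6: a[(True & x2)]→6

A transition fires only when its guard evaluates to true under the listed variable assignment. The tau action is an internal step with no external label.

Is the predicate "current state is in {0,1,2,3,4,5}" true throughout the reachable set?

Allowed set {0,1,2,3,4,5}
R = {0,1,6}
  0: ok
  1: ok
  6: ✗ unsafe
reach 6 via tau — violates

Answer: INVARIANT VIOLATED at state 6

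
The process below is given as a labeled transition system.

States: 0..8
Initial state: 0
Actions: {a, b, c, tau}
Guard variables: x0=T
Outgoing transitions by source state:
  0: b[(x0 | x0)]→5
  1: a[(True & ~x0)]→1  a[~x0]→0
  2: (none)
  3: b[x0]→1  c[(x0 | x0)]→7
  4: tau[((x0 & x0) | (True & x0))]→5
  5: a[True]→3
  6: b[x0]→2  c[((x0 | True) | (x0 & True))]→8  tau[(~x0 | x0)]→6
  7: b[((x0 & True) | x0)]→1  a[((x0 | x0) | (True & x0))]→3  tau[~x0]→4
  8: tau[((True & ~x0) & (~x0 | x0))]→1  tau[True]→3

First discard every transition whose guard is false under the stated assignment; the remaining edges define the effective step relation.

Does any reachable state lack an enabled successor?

R = {0,1,3,5,7}
  0: b→5  [1 out]
  1: ∅  [STUCK]
  3: b→1  c→7  [2 out]
  5: a→3  [1 out]
  7: a→3  b→1  [2 out]
witness 1: b·a·b

Answer: DEADLOCK at state 1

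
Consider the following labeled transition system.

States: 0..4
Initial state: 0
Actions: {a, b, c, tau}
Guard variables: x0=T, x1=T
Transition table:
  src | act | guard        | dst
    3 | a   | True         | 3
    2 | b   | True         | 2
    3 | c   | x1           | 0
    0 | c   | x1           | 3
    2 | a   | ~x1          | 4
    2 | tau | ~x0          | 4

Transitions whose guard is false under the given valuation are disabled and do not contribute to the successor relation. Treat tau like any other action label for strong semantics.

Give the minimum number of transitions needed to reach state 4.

Answer: UNREACHABLE

Trace:
Layered search for 4:
  L0 = {0}
  L1 = {3}
4 never appears.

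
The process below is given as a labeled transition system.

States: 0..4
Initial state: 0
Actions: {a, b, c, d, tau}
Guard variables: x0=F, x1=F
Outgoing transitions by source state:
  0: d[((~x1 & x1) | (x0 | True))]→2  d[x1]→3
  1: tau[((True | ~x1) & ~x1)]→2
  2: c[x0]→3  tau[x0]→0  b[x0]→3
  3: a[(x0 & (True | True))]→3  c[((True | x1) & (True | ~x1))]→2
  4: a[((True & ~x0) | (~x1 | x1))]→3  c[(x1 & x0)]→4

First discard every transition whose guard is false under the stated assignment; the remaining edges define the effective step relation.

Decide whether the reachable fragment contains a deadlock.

Answer: DEADLOCK at state 2

Trace:
R = {0,2}
  0: d→2  [deg 1]
  2: ∅  [deadlock]
Path to 2: d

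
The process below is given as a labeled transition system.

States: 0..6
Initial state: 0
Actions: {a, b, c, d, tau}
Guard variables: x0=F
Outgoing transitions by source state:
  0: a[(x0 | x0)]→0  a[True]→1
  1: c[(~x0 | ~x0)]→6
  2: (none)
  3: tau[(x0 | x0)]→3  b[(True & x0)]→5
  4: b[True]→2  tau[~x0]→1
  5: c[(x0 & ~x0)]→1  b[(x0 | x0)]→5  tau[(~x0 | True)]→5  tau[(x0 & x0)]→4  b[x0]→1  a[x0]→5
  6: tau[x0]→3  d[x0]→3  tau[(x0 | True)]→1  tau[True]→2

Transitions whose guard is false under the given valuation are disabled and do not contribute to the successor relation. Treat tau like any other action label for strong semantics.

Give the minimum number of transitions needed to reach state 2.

Breadth-first toward 2:
  L0 = {0}
  L1 = {1}
  L2 = {6}
  L3 = {2}
depth(2)=3, e.g. a·c·tau

Answer: 3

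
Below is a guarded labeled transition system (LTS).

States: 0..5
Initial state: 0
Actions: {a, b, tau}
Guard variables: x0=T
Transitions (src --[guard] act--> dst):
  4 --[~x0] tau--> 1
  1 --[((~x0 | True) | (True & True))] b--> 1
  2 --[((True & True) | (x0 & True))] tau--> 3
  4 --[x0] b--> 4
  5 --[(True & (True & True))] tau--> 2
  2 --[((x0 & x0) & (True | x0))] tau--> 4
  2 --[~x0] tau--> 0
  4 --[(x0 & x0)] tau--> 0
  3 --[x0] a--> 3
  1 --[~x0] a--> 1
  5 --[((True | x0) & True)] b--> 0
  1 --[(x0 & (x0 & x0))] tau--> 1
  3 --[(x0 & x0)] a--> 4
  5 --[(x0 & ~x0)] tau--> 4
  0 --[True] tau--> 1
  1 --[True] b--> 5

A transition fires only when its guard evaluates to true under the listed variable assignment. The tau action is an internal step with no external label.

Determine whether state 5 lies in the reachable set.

Guard filter leaves 12 enabled edge(s).
depth 0: {0}
depth 1: {1}  total {0,1}
depth 2: {5}  total {0,1,5}
depth 3: {2}  total {0,1,2,5}
depth 4: {3,4}  total {0,1,2,3,4,5}
Reachable = {0,1,2,3,4,5}
trace reaching 5: tau·b

Answer: REACHABLE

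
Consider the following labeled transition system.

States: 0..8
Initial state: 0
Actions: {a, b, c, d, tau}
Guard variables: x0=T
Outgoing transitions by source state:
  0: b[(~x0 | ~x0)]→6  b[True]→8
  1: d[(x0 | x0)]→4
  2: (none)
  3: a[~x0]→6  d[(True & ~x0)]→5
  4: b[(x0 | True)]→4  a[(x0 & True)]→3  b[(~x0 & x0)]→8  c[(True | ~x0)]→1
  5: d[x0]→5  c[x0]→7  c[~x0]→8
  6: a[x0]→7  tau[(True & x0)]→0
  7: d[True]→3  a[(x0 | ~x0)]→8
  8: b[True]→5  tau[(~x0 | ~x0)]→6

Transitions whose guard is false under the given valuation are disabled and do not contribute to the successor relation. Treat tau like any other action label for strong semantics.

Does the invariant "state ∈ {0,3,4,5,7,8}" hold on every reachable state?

Inv-set: {0,3,4,5,7,8}
Reachable = {0,3,5,7,8}
  0: ✓
  3: ✓
  5: ✓
  7: ✓
  8: ✓

Answer: INVARIANT HOLDS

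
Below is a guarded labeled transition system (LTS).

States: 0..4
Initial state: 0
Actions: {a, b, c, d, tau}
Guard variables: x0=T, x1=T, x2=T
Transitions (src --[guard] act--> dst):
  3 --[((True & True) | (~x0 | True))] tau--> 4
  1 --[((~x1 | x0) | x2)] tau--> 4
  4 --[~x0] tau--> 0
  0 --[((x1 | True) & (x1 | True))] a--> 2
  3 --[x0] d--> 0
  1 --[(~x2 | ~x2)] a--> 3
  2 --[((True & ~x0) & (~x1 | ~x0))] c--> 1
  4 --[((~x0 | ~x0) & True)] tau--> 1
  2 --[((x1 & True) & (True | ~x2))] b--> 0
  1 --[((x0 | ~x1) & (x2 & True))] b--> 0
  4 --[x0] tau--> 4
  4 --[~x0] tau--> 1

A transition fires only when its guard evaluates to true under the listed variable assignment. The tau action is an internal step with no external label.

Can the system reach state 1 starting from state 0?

Answer: UNREACHABLE

Trace:
After dropping false guards: 7 live edges.
L0 = {0}
L1 = {2}  cumulative {0,2}
R = {0,2}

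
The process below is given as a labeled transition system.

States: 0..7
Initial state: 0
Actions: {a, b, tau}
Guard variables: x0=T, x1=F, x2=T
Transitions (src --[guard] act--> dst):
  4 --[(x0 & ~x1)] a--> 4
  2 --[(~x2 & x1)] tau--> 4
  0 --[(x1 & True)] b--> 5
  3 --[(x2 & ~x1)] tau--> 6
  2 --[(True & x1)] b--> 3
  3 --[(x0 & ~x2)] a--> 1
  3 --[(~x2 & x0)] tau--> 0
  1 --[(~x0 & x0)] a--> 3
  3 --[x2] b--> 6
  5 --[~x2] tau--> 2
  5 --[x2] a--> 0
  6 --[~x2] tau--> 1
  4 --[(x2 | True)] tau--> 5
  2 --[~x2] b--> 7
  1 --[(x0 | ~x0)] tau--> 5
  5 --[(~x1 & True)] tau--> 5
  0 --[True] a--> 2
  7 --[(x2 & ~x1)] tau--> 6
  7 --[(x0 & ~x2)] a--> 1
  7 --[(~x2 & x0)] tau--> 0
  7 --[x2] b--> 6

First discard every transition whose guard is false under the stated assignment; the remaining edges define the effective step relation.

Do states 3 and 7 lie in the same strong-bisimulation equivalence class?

Answer: BISIMILAR

Analysis:
Bisimulation quotient by refinement:
  P[0] = {{0,1,2,3,4,5,6,7}}
  P[1] = {{0},{1},{2,6},{3,7},{4,5}}
  P[2] = {{0},{1},{2,6},{3,7},{4},{5}}
6 equivalence class(es) (converged in 3)
3∈{3,7}, 7∈{3,7}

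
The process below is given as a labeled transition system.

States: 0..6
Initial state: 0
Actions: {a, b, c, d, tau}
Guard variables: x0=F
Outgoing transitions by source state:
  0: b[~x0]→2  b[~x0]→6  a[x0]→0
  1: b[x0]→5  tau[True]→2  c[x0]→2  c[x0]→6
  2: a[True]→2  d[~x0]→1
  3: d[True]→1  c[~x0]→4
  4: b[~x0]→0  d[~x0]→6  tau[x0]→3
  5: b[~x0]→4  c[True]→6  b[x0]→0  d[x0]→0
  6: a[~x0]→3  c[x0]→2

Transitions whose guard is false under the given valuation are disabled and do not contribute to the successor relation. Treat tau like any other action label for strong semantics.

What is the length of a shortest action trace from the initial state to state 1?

Breadth-first toward 1:
  depth 0: {0}
  depth 1: {2,6}
  depth 2: {1,3}
first hit 1 at d=2 via b·d

Answer: 2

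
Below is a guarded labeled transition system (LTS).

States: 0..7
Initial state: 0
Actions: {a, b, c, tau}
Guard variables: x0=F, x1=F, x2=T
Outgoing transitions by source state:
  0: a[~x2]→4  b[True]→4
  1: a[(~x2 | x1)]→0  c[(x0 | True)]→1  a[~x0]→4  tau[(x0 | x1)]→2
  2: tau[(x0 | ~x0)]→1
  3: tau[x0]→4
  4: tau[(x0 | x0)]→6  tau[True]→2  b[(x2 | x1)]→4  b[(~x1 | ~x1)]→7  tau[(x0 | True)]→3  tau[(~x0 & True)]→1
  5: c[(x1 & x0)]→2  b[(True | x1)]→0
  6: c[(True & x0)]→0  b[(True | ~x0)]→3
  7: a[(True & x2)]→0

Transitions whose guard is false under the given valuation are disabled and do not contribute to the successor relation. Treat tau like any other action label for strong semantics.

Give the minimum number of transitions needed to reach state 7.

Answer: 2

Analysis:
BFS to 7:
  depth 0: {0}
  depth 1: {4}
  depth 2: {1,2,3,7}
depth(7)=2, e.g. b·b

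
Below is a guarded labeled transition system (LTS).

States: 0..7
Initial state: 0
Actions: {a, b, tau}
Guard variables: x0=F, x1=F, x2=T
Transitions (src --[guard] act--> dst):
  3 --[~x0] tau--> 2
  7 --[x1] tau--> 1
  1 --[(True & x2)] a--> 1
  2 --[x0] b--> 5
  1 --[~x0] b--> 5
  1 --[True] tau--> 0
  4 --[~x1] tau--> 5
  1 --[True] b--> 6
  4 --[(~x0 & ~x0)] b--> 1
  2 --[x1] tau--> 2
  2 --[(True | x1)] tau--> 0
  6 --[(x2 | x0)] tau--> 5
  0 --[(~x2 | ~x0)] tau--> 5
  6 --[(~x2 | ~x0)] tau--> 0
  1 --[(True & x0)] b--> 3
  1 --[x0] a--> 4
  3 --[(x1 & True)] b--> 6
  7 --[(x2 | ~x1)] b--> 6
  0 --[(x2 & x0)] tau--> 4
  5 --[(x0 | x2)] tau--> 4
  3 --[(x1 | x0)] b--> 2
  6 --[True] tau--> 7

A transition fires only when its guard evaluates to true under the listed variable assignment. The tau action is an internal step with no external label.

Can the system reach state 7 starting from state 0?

Answer: REACHABLE

Trace:
14 transition(s) survive guard evaluation.
Layer 0: {0}
Layer 1: {5}  total {0,5}
Layer 2: {4}  total {0,4,5}
Layer 3: {1}  total {0,1,4,5}
Layer 4: {6}  total {0,1,4,5,6}
Layer 5: {7}  total {0,1,4,5,6,7}
Reach set: {0,1,4,5,6,7}
Path to 7: tau·tau·b·b·tau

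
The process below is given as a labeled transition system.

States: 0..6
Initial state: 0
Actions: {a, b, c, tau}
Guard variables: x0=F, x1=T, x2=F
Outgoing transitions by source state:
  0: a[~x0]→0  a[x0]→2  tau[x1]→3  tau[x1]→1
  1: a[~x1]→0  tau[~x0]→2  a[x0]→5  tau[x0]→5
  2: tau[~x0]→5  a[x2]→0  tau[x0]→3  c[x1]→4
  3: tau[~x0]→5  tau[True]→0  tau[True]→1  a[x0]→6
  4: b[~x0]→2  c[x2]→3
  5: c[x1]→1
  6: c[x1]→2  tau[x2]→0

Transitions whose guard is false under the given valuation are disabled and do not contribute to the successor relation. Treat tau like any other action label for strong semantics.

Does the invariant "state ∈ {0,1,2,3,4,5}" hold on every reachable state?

Safe = {0,1,2,3,4,5}
Reach set: {0,1,2,3,4,5}
  0: safe
  1: safe
  2: safe
  3: safe
  4: safe
  5: safe

Answer: INVARIANT HOLDS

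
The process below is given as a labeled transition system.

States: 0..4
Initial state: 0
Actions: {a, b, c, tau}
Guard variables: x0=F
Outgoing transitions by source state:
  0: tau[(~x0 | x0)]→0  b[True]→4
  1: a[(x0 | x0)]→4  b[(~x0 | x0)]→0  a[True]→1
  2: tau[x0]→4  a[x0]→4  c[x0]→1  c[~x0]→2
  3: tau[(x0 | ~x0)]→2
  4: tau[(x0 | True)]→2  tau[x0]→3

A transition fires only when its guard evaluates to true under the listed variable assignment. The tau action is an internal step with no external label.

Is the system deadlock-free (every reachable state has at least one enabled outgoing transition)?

Answer: DEADLOCK-FREE

Analysis:
Reach set: {0,2,4}
  0: b→4  tau→0  [2 exit(s)]
  2: c→2  [1 exit(s)]
  4: tau→2  [1 exit(s)]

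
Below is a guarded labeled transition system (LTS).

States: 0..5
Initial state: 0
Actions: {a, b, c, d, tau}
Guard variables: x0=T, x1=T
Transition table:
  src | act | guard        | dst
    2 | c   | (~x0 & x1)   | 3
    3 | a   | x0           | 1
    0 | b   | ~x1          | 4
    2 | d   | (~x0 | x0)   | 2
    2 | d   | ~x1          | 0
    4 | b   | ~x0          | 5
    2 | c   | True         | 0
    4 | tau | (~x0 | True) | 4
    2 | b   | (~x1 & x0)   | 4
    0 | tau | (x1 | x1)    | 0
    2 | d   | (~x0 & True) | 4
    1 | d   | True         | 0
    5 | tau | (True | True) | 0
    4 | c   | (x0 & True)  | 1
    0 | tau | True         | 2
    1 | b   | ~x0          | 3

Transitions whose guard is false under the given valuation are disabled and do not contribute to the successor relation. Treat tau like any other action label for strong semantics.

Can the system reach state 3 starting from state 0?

Answer: UNREACHABLE

Working:
9 transition(s) survive guard evaluation.
depth 0: {0}
depth 1: {2}  now seen {0,2}
R = {0,2}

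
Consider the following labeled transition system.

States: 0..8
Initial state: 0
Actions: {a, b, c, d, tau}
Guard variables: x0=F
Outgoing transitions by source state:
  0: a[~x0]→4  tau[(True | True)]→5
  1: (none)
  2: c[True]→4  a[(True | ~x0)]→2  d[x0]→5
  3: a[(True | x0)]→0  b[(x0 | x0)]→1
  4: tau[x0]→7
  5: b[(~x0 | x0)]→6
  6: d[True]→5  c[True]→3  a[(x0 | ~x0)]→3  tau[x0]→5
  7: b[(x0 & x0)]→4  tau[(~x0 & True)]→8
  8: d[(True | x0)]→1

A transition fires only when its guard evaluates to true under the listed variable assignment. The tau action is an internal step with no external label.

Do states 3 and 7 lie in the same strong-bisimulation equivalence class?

Compute ~ classes (split until stable):
  π0 = {{0,1,2,3,4,5,6,7,8}}
  π1 = {{0},{1,4},{2},{3},{5},{6},{7},{8}}
stable after 2 split(s): 8 block(s)
[3]={3}  [7]={7}

Answer: NOT BISIMILAR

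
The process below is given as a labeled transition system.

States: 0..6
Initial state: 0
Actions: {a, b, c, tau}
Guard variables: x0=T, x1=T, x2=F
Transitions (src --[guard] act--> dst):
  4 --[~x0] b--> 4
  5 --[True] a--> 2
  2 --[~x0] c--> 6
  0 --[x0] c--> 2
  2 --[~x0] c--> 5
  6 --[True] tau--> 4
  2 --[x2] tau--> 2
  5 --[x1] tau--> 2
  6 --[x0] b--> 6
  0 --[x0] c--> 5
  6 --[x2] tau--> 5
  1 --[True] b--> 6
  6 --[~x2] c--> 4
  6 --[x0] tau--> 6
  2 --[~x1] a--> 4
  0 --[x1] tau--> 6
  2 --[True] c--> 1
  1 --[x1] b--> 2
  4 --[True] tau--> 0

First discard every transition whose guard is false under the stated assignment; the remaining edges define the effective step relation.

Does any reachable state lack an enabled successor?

R = {0,1,2,4,5,6}
  0: c→2  c→5  tau→6  [deg 3]
  1: b→2  b→6  [deg 2]
  2: c→1  [deg 1]
  4: tau→0  [deg 1]
  5: a→2  tau→2  [deg 2]
  6: b→6  c→4  tau→4  tau→6  [deg 4]

Answer: DEADLOCK-FREE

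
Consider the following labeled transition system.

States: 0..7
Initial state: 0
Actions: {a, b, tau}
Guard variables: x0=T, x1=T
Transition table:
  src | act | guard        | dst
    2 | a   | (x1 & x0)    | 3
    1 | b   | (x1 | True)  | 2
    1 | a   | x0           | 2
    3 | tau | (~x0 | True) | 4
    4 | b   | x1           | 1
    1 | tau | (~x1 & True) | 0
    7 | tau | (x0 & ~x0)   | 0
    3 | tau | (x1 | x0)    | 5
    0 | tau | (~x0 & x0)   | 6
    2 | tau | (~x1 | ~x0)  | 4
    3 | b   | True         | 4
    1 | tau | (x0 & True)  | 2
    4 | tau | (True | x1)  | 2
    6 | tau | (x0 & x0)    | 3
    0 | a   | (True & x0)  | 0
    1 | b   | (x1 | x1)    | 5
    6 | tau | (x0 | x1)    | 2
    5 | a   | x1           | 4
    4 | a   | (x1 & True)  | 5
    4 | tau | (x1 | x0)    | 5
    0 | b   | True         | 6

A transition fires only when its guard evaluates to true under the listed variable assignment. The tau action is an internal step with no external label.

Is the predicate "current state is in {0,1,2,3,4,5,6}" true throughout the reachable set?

Answer: INVARIANT HOLDS

Trace:
Safe = {0,1,2,3,4,5,6}
Reachable = {0,1,2,3,4,5,6}
  0: ok
  1: ok
  2: ok
  3: ok
  4: ok
  5: ok
  6: ok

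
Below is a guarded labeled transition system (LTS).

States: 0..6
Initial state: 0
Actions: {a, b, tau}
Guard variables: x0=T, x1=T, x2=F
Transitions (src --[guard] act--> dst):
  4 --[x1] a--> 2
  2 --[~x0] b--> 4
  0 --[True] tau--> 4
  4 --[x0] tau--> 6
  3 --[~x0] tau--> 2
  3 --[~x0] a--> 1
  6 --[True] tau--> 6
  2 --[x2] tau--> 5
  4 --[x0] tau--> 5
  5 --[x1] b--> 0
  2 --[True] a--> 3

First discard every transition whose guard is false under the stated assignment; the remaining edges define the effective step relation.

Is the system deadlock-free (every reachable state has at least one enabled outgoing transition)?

Reachable = {0,2,3,4,5,6}
  0: tau→4  [deg 1]
  2: a→3  [deg 1]
  3: ∅  [deadlock]
  4: a→2  tau→5  tau→6  [deg 3]
  5: b→0  [deg 1]
  6: tau→6  [deg 1]
witness 3: tau·a·a

Answer: DEADLOCK at state 3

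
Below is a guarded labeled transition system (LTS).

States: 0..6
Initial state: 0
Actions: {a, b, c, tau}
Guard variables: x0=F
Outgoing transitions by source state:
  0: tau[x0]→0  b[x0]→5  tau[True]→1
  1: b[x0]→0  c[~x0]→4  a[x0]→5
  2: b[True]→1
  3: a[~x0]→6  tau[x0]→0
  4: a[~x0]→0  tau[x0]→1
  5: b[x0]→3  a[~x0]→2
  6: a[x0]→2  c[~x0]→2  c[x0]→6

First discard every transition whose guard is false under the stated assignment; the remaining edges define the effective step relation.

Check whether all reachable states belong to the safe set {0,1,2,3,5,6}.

Answer: INVARIANT VIOLATED at state 4

Working:
Allowed set {0,1,2,3,5,6}
R = {0,1,4}
  0: ✓
  1: ✓
  4: VIOLATES
counterexample path to 4: tau·c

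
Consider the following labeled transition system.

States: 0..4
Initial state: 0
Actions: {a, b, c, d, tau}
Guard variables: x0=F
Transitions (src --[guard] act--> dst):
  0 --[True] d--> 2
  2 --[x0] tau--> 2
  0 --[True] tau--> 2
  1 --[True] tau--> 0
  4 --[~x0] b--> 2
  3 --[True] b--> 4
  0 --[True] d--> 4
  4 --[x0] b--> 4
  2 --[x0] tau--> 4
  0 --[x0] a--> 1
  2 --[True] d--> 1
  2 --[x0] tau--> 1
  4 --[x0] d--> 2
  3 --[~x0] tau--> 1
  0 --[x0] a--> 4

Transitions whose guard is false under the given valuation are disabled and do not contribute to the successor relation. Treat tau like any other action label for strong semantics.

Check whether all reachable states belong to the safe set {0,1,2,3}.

Inv-set: {0,1,2,3}
Reachable = {0,1,2,4}
  0: ✓
  1: ✓
  2: ✓
  4: VIOLATES
witness against invariant: d → 4

Answer: INVARIANT VIOLATED at state 4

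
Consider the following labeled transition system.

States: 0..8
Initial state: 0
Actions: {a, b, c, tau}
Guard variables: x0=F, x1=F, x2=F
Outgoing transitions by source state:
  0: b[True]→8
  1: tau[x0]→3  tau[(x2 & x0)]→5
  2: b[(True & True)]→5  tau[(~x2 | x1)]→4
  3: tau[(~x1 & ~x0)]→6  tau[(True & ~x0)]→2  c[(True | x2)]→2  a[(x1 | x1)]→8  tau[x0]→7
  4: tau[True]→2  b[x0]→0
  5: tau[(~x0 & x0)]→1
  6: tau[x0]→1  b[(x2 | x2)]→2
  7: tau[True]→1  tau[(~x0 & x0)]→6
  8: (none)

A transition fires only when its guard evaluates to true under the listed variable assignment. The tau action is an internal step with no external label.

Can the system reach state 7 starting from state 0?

Answer: UNREACHABLE

Working:
After dropping false guards: 8 live edges.
depth 0: {0}
depth 1: {8}  cumulative {0,8}
Reachable = {0,8}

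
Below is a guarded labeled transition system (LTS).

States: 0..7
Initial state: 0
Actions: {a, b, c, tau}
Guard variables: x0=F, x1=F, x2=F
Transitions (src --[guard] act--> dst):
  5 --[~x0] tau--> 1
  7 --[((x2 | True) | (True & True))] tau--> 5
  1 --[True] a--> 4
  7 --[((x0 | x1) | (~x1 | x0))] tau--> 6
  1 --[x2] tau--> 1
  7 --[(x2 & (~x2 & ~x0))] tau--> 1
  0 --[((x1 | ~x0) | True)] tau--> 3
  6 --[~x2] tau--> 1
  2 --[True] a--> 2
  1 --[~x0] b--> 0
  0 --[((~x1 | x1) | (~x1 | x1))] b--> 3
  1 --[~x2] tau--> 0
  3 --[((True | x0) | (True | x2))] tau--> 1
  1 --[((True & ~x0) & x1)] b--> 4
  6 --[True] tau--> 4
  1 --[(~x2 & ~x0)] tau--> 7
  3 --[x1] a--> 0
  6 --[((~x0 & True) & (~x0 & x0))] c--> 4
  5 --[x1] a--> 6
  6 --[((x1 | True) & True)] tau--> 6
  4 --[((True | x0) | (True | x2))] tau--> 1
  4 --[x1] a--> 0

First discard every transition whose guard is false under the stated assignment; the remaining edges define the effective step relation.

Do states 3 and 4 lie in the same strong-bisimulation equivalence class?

Refine partition for ~:
  π0 = {{0,1,2,3,4,5,6,7}}
  π1 = {{0},{1},{2},{3,4,5,6,7}}
  π2 = {{0},{1},{2},{3,4,5},{6},{7}}
Fixed point at round 3; 6 class(es).
[3]={3,4,5}  [4]={3,4,5}

Answer: BISIMILAR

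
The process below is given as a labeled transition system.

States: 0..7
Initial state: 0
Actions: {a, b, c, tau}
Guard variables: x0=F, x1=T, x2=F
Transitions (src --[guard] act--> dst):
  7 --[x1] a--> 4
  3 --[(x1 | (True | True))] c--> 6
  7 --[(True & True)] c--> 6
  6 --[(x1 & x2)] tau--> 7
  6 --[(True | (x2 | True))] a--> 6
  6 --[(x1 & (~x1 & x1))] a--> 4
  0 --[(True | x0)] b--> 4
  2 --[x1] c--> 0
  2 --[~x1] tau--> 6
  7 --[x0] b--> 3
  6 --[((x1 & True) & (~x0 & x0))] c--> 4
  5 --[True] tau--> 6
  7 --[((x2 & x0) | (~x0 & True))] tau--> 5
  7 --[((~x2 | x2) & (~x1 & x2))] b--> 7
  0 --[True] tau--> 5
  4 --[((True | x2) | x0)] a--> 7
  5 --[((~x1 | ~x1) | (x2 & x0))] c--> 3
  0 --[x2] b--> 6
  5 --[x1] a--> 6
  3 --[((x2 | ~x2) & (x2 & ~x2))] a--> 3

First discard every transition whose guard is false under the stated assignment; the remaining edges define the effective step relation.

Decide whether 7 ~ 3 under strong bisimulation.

Compute ~ classes (split until stable):
  round 0: {{0,1,2,3,4,5,6,7}}
  round 1: {{0},{1},{2,3},{4,6},{5},{7}}
  round 2: {{0},{1},{2},{3},{4},{5},{6},{7}}
8 equivalence class(es) (converged in 3)
class of 7: {7}; class of 3: {3}

Answer: NOT BISIMILAR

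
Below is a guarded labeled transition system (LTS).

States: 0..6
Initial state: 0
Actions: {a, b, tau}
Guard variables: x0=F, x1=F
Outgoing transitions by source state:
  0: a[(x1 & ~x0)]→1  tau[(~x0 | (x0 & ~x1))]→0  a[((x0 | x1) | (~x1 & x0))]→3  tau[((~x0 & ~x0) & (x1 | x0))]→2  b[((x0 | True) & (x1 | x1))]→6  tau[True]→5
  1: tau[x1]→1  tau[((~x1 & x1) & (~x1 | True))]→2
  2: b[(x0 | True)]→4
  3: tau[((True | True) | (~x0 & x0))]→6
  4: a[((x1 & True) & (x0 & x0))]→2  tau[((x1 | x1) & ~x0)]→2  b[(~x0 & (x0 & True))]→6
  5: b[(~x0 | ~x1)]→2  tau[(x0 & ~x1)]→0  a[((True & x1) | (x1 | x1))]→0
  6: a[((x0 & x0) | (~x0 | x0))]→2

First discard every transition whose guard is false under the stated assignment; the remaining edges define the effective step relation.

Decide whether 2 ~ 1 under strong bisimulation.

Answer: NOT BISIMILAR

Analysis:
Bisimulation quotient by refinement:
  round 0: {{0,1,2,3,4,5,6}}
  round 1: {{0,3},{1,4},{2,5},{6}}
  round 2: {{0},{1,4},{2},{3},{5},{6}}
6 equivalence class(es) (converged in 3)
2∈{2}, 1∈{1,4}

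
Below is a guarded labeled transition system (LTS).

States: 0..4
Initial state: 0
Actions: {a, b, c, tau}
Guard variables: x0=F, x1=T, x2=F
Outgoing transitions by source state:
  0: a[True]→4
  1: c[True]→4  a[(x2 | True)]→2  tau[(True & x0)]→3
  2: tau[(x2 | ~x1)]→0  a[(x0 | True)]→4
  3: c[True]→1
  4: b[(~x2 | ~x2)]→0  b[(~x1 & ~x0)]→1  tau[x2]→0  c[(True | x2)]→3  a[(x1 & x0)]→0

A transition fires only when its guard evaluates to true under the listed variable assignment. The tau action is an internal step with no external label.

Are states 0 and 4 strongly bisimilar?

Bisimulation quotient by refinement:
  P[0] = {{0,1,2,3,4}}
  P[1] = {{0,2},{1},{3},{4}}
4 equivalence class(es) (converged in 2)
[0]={0,2}  [4]={4}

Answer: NOT BISIMILAR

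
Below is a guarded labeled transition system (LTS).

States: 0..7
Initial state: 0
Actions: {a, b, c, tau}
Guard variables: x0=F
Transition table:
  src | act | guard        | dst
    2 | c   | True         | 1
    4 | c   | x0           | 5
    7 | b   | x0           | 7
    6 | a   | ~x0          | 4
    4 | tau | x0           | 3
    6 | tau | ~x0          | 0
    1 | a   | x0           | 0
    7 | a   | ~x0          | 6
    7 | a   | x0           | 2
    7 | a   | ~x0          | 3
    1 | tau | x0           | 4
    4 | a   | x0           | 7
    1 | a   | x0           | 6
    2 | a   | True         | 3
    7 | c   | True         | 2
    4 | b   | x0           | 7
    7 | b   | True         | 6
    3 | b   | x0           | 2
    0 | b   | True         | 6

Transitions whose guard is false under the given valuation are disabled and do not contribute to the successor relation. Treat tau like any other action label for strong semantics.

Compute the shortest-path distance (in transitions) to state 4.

Answer: 2

Working:
BFS to 4:
  depth 0: {0}
  depth 1: {6}
  depth 2: {4}
4 enters at depth 2; path b·a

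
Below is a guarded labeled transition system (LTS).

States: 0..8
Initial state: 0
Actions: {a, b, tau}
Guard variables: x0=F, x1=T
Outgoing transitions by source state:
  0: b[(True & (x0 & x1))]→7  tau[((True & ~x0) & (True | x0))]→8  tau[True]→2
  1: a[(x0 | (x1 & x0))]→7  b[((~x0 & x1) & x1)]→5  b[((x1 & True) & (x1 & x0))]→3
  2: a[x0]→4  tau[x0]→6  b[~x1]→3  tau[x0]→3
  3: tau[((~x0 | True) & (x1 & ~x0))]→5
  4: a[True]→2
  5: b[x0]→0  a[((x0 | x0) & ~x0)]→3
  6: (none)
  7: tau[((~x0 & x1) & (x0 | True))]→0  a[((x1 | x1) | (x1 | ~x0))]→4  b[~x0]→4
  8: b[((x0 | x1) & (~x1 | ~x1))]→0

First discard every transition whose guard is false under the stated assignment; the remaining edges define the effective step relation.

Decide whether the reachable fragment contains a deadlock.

Reach set: {0,2,8}
  0: tau→2  tau→8  [2 exit(s)]
  2: ∅  [STUCK]
  8: ∅  [STUCK]
trace reaching 2: tau

Answer: DEADLOCK at state 2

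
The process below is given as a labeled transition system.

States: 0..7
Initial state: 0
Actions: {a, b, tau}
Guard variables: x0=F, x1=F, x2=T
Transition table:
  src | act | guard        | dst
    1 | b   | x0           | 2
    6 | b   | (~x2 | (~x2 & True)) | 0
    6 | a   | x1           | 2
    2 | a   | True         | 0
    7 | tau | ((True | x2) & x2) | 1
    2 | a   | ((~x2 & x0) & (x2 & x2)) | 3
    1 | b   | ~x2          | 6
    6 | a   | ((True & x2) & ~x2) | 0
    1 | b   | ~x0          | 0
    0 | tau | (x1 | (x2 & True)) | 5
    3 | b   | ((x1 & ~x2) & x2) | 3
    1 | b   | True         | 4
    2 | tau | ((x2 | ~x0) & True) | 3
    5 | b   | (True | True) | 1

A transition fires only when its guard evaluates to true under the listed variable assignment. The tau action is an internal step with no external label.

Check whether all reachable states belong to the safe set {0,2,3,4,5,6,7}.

Answer: INVARIANT VIOLATED at state 1

Analysis:
Allowed set {0,2,3,4,5,6,7}
Reach set: {0,1,4,5}
  0: safe
  1: outside
  4: safe
  5: safe
counterexample path to 1: tau·b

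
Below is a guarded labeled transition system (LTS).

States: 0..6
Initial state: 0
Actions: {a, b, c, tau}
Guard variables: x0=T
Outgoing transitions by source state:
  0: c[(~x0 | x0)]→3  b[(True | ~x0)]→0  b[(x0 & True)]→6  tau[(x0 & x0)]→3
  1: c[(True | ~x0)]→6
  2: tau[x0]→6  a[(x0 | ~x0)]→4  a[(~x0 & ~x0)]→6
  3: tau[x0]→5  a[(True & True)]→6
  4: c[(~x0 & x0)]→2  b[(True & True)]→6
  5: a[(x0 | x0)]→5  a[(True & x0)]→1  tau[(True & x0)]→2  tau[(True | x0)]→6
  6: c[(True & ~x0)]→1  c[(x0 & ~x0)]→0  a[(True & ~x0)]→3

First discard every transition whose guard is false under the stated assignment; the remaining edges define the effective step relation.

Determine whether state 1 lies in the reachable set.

After dropping false guards: 14 live edges.
depth 0: {0}
depth 1: {3,6}  now seen {0,3,6}
depth 2: {5}  now seen {0,3,5,6}
depth 3: {1,2}  now seen {0,1,2,3,5,6}
depth 4: {4}  now seen {0,1,2,3,4,5,6}
Reach set: {0,1,2,3,4,5,6}
Path to 1: c·tau·a

Answer: REACHABLE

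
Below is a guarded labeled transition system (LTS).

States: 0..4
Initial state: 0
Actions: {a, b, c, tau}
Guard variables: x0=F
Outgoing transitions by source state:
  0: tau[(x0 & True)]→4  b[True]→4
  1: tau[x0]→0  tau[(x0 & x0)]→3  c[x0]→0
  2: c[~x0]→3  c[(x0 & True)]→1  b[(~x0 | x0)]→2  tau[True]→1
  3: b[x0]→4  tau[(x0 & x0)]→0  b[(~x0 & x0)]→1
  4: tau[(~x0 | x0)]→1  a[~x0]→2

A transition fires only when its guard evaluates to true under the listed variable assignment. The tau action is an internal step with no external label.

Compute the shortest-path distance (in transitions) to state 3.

Breadth-first toward 3:
  Layer 0: {0}
  Layer 1: {4}
  Layer 2: {1,2}
  Layer 3: {3}
3 enters at depth 3; path b·a·c

Answer: 3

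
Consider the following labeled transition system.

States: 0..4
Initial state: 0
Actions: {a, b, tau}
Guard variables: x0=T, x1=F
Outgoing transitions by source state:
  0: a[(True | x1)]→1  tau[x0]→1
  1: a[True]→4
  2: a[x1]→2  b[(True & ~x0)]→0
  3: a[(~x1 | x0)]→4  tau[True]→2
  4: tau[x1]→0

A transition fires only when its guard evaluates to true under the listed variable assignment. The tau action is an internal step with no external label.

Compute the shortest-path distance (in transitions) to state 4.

Answer: 2

Trace:
Breadth-first toward 4:
  L0 = {0}
  L1 = {1}
  L2 = {4}
4 enters at depth 2; path a·a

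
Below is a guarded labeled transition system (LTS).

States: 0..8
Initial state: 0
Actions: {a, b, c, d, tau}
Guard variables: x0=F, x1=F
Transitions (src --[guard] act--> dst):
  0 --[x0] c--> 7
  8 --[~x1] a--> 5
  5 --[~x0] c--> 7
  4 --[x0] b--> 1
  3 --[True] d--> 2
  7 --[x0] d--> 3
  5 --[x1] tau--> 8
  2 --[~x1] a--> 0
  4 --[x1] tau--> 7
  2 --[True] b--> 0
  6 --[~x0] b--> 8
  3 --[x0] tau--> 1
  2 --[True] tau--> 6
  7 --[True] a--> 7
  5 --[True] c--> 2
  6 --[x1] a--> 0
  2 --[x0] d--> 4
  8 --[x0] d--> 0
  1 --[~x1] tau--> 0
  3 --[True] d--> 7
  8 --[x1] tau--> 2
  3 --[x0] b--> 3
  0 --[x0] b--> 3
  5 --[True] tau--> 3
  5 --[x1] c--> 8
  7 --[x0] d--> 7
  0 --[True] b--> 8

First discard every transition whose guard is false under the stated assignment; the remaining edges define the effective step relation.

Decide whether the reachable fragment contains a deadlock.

R = {0,2,3,5,6,7,8}
  0: b→8  [1 exit(s)]
  2: a→0  b→0  tau→6  [3 exit(s)]
  3: d→2  d→7  [2 exit(s)]
  5: c→2  c→7  tau→3  [3 exit(s)]
  6: b→8  [1 exit(s)]
  7: a→7  [1 exit(s)]
  8: a→5  [1 exit(s)]

Answer: DEADLOCK-FREE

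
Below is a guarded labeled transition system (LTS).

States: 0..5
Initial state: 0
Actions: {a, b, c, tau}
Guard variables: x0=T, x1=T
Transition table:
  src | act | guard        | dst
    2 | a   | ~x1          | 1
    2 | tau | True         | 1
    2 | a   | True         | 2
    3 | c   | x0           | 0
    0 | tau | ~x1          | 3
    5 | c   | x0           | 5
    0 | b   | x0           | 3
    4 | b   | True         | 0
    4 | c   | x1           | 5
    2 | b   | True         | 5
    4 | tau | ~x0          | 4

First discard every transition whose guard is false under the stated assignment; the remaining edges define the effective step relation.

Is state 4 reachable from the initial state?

8 transition(s) survive guard evaluation.
L0 = {0}
L1 = {3}  cumulative {0,3}
Reachable = {0,3}

Answer: UNREACHABLE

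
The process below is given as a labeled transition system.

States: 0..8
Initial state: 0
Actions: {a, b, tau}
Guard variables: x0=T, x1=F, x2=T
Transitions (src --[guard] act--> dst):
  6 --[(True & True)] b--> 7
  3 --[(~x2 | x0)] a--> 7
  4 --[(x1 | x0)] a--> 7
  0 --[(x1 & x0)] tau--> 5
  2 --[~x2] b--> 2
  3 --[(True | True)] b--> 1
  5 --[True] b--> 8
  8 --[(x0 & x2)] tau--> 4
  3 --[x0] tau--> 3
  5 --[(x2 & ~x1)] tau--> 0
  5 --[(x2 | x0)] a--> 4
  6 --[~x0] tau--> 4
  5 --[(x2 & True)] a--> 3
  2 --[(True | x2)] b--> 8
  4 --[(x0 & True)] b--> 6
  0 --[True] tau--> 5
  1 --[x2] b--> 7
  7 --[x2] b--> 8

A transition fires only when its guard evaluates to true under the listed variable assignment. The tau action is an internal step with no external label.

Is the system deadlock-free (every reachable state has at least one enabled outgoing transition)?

Answer: DEADLOCK-FREE

Analysis:
Reachable = {0,1,3,4,5,6,7,8}
  0: tau→5  [deg 1]
  1: b→7  [deg 1]
  3: a→7  b→1  tau→3  [deg 3]
  4: a→7  b→6  [deg 2]
  5: a→3  a→4  b→8  tau→0  [deg 4]
  6: b→7  [deg 1]
  7: b→8  [deg 1]
  8: tau→4  [deg 1]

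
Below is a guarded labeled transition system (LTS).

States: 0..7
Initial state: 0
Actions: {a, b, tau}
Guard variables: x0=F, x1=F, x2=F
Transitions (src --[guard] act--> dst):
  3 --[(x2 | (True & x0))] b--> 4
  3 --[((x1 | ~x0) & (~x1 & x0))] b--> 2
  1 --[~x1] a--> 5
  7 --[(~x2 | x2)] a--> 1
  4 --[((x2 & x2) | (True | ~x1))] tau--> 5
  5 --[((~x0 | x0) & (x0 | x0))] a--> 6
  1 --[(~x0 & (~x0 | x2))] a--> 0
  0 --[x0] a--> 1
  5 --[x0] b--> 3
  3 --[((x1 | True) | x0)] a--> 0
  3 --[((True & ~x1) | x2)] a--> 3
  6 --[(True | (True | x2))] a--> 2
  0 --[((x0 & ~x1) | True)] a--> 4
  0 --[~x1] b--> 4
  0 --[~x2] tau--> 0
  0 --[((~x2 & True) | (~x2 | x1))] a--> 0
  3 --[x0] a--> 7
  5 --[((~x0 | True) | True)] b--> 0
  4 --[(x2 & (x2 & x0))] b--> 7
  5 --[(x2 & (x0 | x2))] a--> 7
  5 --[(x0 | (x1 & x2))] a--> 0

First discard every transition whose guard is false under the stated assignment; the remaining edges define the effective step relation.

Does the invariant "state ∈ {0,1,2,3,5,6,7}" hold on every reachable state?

Allowed set {0,1,2,3,5,6,7}
R = {0,4,5}
  0: ✓
  4: outside
  5: ✓
reach 4 via a — violates

Answer: INVARIANT VIOLATED at state 4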